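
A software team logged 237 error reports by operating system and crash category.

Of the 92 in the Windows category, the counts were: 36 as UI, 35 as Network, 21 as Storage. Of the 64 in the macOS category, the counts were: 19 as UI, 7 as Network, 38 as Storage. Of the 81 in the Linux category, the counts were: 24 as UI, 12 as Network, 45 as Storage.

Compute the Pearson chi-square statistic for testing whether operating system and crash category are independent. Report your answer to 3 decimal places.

32.429

Row totals: 92, 64, 81. Column totals: 79, 54, 104. Grand total N = 237.
Expected counts (row total × column total / N):
  Windows, UI: 92×79/237 = 30.6667
  Windows, Network: 92×54/237 = 20.9620
  Windows, Storage: 92×104/237 = 40.3713
  macOS, UI: 64×79/237 = 21.3333
  macOS, Network: 64×54/237 = 14.5823
  macOS, Storage: 64×104/237 = 28.0844
  Linux, UI: 81×79/237 = 27.0000
  Linux, Network: 81×54/237 = 18.4557
  Linux, Storage: 81×104/237 = 35.5443
Contributions (O − E)²/E:
  (36 − 30.6667)²/30.6667 = 0.9275
  (35 − 20.9620)²/20.9620 = 9.4011
  (21 − 40.3713)²/40.3713 = 9.2949
  (19 − 21.3333)²/21.3333 = 0.2552
  (7 − 14.5823)²/14.5823 = 3.9425
  (38 − 28.0844)²/28.0844 = 3.5008
  (24 − 27.0000)²/27.0000 = 0.3333
  (12 − 18.4557)²/18.4557 = 2.2582
  (45 − 35.5443)²/35.5443 = 2.5155
χ² = 0.9275 + 9.4011 + 9.2949 + 0.2552 + 3.9425 + 3.5008 + 0.3333 + 2.2582 + 2.5155 = 32.429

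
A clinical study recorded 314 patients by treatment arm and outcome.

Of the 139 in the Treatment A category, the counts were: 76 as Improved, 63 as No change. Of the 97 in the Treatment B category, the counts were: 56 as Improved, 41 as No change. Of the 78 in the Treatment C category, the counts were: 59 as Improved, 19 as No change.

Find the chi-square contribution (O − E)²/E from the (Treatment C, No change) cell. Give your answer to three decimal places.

Row total (Treatment C) = 78; column total (No change) = 123; N = 314.
Expected count E = 78 × 123 / 314 = 30.5541.
Contribution = (O − E)²/E = (19 − 30.5541)² / 30.5541 = 4.369.

4.369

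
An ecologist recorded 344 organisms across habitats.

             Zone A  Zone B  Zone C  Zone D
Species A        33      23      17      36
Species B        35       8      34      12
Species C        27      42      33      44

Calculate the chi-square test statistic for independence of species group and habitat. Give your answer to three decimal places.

37.978

Row totals: 109, 89, 146. Column totals: 95, 73, 84, 92. Grand total N = 344.
Expected counts (row total × column total / N):
  Species A, Zone A: 109×95/344 = 30.1017
  Species A, Zone B: 109×73/344 = 23.1308
  Species A, Zone C: 109×84/344 = 26.6163
  Species A, Zone D: 109×92/344 = 29.1512
  Species B, Zone A: 89×95/344 = 24.5785
  Species B, Zone B: 89×73/344 = 18.8866
  Species B, Zone C: 89×84/344 = 21.7326
  Species B, Zone D: 89×92/344 = 23.8023
  Species C, Zone A: 146×95/344 = 40.3198
  Species C, Zone B: 146×73/344 = 30.9826
  Species C, Zone C: 146×84/344 = 35.6512
  Species C, Zone D: 146×92/344 = 39.0465
Contributions (O − E)²/E:
  (33 − 30.1017)²/30.1017 = 0.2791
  (23 − 23.1308)²/23.1308 = 0.0007
  (17 − 26.6163)²/26.6163 = 3.4743
  (36 − 29.1512)²/29.1512 = 1.6091
  (35 − 24.5785)²/24.5785 = 4.4188
  (8 − 18.8866)²/18.8866 = 6.2752
  (34 − 21.7326)²/21.7326 = 6.9246
  (12 − 23.8023)²/23.8023 = 5.8521
  (27 − 40.3198)²/40.3198 = 4.4002
  (42 − 30.9826)²/30.9826 = 3.9178
  (33 − 35.6512)²/35.6512 = 0.1972
  (44 − 39.0465)²/39.0465 = 0.6284
χ² = 0.2791 + 0.0007 + 3.4743 + 1.6091 + 4.4188 + 6.2752 + 6.9246 + 5.8521 + 4.4002 + 3.9178 + 0.1972 + 0.6284 = 37.978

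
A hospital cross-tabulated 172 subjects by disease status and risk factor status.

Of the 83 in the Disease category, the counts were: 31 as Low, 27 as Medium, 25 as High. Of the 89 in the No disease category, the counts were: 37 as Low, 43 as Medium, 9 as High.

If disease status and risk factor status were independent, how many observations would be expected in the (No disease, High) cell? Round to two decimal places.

17.59

Row total (No disease) = 89; column total (High) = 34; grand total N = 172.
Expected count = (row total × column total) / N = 89 × 34 / 172 = 17.59.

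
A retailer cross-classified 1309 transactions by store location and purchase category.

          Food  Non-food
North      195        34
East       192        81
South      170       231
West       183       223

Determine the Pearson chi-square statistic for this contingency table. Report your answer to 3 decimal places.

Row totals: 229, 273, 401, 406. Column totals: 740, 569. Grand total N = 1309.
Expected counts (row total × column total / N):
  North, Food: 229×740/1309 = 129.4576
  North, Non-food: 229×569/1309 = 99.5424
  East, Food: 273×740/1309 = 154.3316
  East, Non-food: 273×569/1309 = 118.6684
  South, Food: 401×740/1309 = 226.6921
  South, Non-food: 401×569/1309 = 174.3079
  West, Food: 406×740/1309 = 229.5187
  West, Non-food: 406×569/1309 = 176.4813
Contributions (O − E)²/E:
  (195 − 129.4576)²/129.4576 = 33.1831
  (34 − 99.5424)²/99.5424 = 43.1555
  (192 − 154.3316)²/154.3316 = 9.1939
  (81 − 118.6684)²/118.6684 = 11.9569
  (170 − 226.6921)²/226.6921 = 14.1778
  (231 − 174.3079)²/174.3079 = 18.4386
  (183 − 229.5187)²/229.5187 = 9.4284
  (223 − 176.4813)²/176.4813 = 12.2619
χ² = 33.1831 + 43.1555 + 9.1939 + 11.9569 + 14.1778 + 18.4386 + 9.4284 + 12.2619 = 151.796

151.796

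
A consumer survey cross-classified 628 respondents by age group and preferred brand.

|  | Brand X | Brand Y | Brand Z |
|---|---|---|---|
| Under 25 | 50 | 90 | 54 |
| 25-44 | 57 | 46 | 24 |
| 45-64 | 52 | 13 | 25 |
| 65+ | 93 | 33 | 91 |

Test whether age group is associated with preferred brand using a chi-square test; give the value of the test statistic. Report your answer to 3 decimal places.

Row totals: 194, 127, 90, 217. Column totals: 252, 182, 194. Grand total N = 628.
Expected counts (row total × column total / N):
  Under 25, Brand X: 194×252/628 = 77.84713
  Under 25, Brand Y: 194×182/628 = 56.22293
  Under 25, Brand Z: 194×194/628 = 59.92994
  25-44, Brand X: 127×252/628 = 50.96178
  25-44, Brand Y: 127×182/628 = 36.80573
  25-44, Brand Z: 127×194/628 = 39.23248
  45-64, Brand X: 90×252/628 = 36.11465
  45-64, Brand Y: 90×182/628 = 26.08280
  45-64, Brand Z: 90×194/628 = 27.80255
  65+, Brand X: 217×252/628 = 87.07643
  65+, Brand Y: 217×182/628 = 62.88854
  65+, Brand Z: 217×194/628 = 67.03503
Contributions (O − E)²/E:
  (50 − 77.84713)²/77.84713 = 9.9614
  (90 − 56.22293)²/56.22293 = 20.2923
  (54 − 59.92994)²/59.92994 = 0.5868
  (57 − 50.96178)²/50.96178 = 0.7154
  (46 − 36.80573)²/36.80573 = 2.2968
  (24 − 39.23248)²/39.23248 = 5.9142
  (52 − 36.11465)²/36.11465 = 6.9873
  (13 − 26.08280)²/26.08280 = 6.5622
  (25 − 27.80255)²/27.80255 = 0.2825
  (93 − 87.07643)²/87.07643 = 0.4030
  (33 − 62.88854)²/62.88854 = 14.2049
  (91 − 67.03503)²/67.03503 = 8.5675
χ² = 9.9614 + 20.2923 + 0.5868 + 0.7154 + 2.2968 + 5.9142 + 6.9873 + 6.5622 + 0.2825 + 0.4030 + 14.2049 + 8.5675 = 76.774

76.774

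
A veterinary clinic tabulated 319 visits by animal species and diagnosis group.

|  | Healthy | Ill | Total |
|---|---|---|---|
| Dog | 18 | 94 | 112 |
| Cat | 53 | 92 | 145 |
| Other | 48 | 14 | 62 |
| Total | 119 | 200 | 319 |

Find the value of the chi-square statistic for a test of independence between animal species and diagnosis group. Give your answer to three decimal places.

64.284

Grand total N = 319.
Expected counts (row total × column total / N):
  Dog, Healthy: 112×119/319 = 41.7806
  Dog, Ill: 112×200/319 = 70.2194
  Cat, Healthy: 145×119/319 = 54.0909
  Cat, Ill: 145×200/319 = 90.9091
  Other, Healthy: 62×119/319 = 23.1285
  Other, Ill: 62×200/319 = 38.8715
Contributions (O − E)²/E:
  (18 − 41.7806)²/41.7806 = 13.5354
  (94 − 70.2194)²/70.2194 = 8.0536
  (53 − 54.0909)²/54.0909 = 0.0220
  (92 − 90.9091)²/90.9091 = 0.0131
  (48 − 23.1285)²/23.1285 = 26.7459
  (14 − 38.8715)²/38.8715 = 15.9138
χ² = 13.5354 + 8.0536 + 0.0220 + 0.0131 + 26.7459 + 15.9138 = 64.284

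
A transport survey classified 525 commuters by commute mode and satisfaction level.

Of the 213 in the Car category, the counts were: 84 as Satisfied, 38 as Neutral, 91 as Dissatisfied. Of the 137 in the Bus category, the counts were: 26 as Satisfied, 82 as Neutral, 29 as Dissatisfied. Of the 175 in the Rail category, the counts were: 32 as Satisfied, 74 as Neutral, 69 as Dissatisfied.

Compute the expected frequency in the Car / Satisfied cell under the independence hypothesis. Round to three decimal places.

57.611

Row total (Car) = 213; column total (Satisfied) = 142; grand total N = 525.
Expected count = (row total × column total) / N = 213 × 142 / 525 = 57.611.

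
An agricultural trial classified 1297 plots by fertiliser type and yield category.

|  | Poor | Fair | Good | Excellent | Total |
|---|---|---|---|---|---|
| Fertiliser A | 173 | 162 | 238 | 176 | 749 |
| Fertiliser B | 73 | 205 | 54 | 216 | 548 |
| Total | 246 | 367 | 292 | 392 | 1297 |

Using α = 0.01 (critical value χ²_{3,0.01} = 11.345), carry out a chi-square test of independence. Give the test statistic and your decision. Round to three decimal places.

Grand total N = 1297.
Expected counts (row total × column total / N):
  Fertiliser A, Poor: 749×246/1297 = 142.0617
  Fertiliser A, Fair: 749×367/1297 = 211.9375
  Fertiliser A, Good: 749×292/1297 = 168.6261
  Fertiliser A, Excellent: 749×392/1297 = 226.3747
  Fertiliser B, Poor: 548×246/1297 = 103.9383
  Fertiliser B, Fair: 548×367/1297 = 155.0625
  Fertiliser B, Good: 548×292/1297 = 123.3739
  Fertiliser B, Excellent: 548×392/1297 = 165.6253
Contributions (O − E)²/E:
  (173 − 142.0617)²/142.0617 = 6.7378
  (162 − 211.9375)²/211.9375 = 11.7665
  (238 − 168.6261)²/168.6261 = 28.5409
  (176 − 226.3747)²/226.3747 = 11.2098
  (73 − 103.9383)²/103.9383 = 9.2091
  (205 − 155.0625)²/155.0625 = 16.0823
  (54 − 123.3739)²/123.3739 = 39.0094
  (216 − 165.6253)²/165.6253 = 15.3214
χ² = 6.7378 + 11.7665 + 28.5409 + 11.2098 + 9.2091 + 16.0823 + 39.0094 + 15.3214 = 137.877
df = (2−1)(4−1) = 3. Since 137.877 > 11.345, reject the null hypothesis of independence at α = 0.01.

137.877; reject H₀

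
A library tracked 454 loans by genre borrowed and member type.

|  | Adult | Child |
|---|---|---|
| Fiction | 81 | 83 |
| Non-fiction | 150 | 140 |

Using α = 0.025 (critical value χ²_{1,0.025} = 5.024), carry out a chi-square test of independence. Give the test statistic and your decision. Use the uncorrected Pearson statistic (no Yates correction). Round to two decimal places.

Row totals: 164, 290. Column totals: 231, 223. Grand total N = 454.
Expected counts (row total × column total / N):
  Fiction, Adult: 164×231/454 = 83.445
  Fiction, Child: 164×223/454 = 80.555
  Non-fiction, Adult: 290×231/454 = 147.555
  Non-fiction, Child: 290×223/454 = 142.445
Contributions (O − E)²/E:
  (81 − 83.445)²/83.445 = 0.0716
  (83 − 80.555)²/80.555 = 0.0742
  (150 − 147.555)²/147.555 = 0.0405
  (140 − 142.445)²/142.445 = 0.0420
χ² = 0.0716 + 0.0742 + 0.0405 + 0.0420 = 0.23
df = (2−1)(2−1) = 1. Since 0.23 < 5.024, fail to reject the null hypothesis of independence at α = 0.025.

0.23; fail to reject H₀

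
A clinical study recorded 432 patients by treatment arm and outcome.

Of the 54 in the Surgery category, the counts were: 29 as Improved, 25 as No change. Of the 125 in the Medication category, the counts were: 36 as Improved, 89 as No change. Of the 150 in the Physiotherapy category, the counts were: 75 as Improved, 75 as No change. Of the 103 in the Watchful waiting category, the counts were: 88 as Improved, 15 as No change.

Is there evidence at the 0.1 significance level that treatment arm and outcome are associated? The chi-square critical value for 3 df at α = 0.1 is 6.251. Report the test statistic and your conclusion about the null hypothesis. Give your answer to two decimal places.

Row totals: 54, 125, 150, 103. Column totals: 228, 204. Grand total N = 432.
Expected counts (row total × column total / N):
  Surgery, Improved: 54×228/432 = 28.500
  Surgery, No change: 54×204/432 = 25.500
  Medication, Improved: 125×228/432 = 65.972
  Medication, No change: 125×204/432 = 59.028
  Physiotherapy, Improved: 150×228/432 = 79.167
  Physiotherapy, No change: 150×204/432 = 70.833
  Watchful waiting, Improved: 103×228/432 = 54.361
  Watchful waiting, No change: 103×204/432 = 48.639
Contributions (O − E)²/E:
  (29 − 28.500)²/28.500 = 0.0088
  (25 − 25.500)²/25.500 = 0.0098
  (36 − 65.972)²/65.972 = 13.6167
  (89 − 59.028)²/59.028 = 15.2186
  (75 − 79.167)²/79.167 = 0.2193
  (75 − 70.833)²/70.833 = 0.2451
  (88 − 54.361)²/54.361 = 20.8161
  (15 − 48.639)²/48.639 = 23.2649
χ² = 0.0088 + 0.0098 + 13.6167 + 15.2186 + 0.2193 + 0.2451 + 20.8161 + 23.2649 = 73.40
df = (4−1)(2−1) = 3. Since 73.40 > 6.251, reject the null hypothesis of independence at α = 0.1.

73.40; reject H₀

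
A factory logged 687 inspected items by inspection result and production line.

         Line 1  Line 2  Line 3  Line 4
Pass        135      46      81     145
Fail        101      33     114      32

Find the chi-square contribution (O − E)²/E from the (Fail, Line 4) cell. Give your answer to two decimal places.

Row total (Fail) = 280; column total (Line 4) = 177; N = 687.
Expected count E = 280 × 177 / 687 = 72.140.
Contribution = (O − E)²/E = (32 − 72.140)² / 72.140 = 22.33.

22.33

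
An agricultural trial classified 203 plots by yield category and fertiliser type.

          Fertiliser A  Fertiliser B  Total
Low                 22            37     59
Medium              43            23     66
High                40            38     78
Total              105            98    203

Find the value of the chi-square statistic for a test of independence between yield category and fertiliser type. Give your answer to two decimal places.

9.70

Grand total N = 203.
Expected counts (row total × column total / N):
  Low, Fertiliser A: 59×105/203 = 30.517
  Low, Fertiliser B: 59×98/203 = 28.483
  Medium, Fertiliser A: 66×105/203 = 34.138
  Medium, Fertiliser B: 66×98/203 = 31.862
  High, Fertiliser A: 78×105/203 = 40.345
  High, Fertiliser B: 78×98/203 = 37.655
Contributions (O − E)²/E:
  (22 − 30.517)²/30.517 = 2.3770
  (37 − 28.483)²/28.483 = 2.5468
  (43 − 34.138)²/34.138 = 2.3005
  (23 − 31.862)²/31.862 = 2.4648
  (40 − 40.345)²/40.345 = 0.0030
  (38 − 37.655)²/37.655 = 0.0032
χ² = 2.3770 + 2.5468 + 2.3005 + 2.4648 + 0.0030 + 0.0032 = 9.70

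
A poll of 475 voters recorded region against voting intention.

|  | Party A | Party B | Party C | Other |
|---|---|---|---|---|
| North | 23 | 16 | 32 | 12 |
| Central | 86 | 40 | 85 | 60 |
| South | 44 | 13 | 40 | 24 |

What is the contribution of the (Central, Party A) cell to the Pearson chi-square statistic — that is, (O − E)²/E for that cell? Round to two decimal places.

Row total (Central) = 271; column total (Party A) = 153; N = 475.
Expected count E = 271 × 153 / 475 = 87.291.
Contribution = (O − E)²/E = (86 − 87.291)² / 87.291 = 0.02.

0.02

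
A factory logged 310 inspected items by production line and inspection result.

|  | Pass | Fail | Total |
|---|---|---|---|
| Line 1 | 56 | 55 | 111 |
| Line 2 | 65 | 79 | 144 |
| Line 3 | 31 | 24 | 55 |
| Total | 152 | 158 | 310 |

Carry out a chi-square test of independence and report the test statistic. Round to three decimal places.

2.146

Grand total N = 310.
Expected counts (row total × column total / N):
  Line 1, Pass: 111×152/310 = 54.4258
  Line 1, Fail: 111×158/310 = 56.5742
  Line 2, Pass: 144×152/310 = 70.6065
  Line 2, Fail: 144×158/310 = 73.3935
  Line 3, Pass: 55×152/310 = 26.9677
  Line 3, Fail: 55×158/310 = 28.0323
Contributions (O − E)²/E:
  (56 − 54.4258)²/54.4258 = 0.0455
  (55 − 56.5742)²/56.5742 = 0.0438
  (65 − 70.6065)²/70.6065 = 0.4452
  (79 − 73.3935)²/73.3935 = 0.4283
  (31 − 26.9677)²/26.9677 = 0.6029
  (24 − 28.0323)²/28.0323 = 0.5800
χ² = 0.0455 + 0.0438 + 0.4452 + 0.4283 + 0.6029 + 0.5800 = 2.146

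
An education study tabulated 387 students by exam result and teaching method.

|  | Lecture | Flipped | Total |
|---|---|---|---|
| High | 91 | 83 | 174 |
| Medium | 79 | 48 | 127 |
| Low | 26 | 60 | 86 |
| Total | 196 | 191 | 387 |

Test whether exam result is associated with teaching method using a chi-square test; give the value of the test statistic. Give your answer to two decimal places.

Grand total N = 387.
Expected counts (row total × column total / N):
  High, Lecture: 174×196/387 = 88.124
  High, Flipped: 174×191/387 = 85.876
  Medium, Lecture: 127×196/387 = 64.320
  Medium, Flipped: 127×191/387 = 62.680
  Low, Lecture: 86×196/387 = 43.556
  Low, Flipped: 86×191/387 = 42.444
Contributions (O − E)²/E:
  (91 − 88.124)²/88.124 = 0.0939
  (83 − 85.876)²/85.876 = 0.0963
  (79 − 64.320)²/64.320 = 3.3505
  (48 − 62.680)²/62.680 = 3.4381
  (26 − 43.556)²/43.556 = 7.0762
  (60 − 42.444)²/42.444 = 7.2616
χ² = 0.0939 + 0.0963 + 3.3505 + 3.4381 + 7.0762 + 7.2616 = 21.32

21.32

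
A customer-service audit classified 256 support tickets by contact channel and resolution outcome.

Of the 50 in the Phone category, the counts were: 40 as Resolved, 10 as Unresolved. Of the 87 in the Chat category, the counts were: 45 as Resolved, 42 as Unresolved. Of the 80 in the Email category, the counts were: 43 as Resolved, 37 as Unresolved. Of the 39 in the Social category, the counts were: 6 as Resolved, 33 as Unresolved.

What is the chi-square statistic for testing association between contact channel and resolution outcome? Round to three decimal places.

Row totals: 50, 87, 80, 39. Column totals: 134, 122. Grand total N = 256.
Expected counts (row total × column total / N):
  Phone, Resolved: 50×134/256 = 26.1719
  Phone, Unresolved: 50×122/256 = 23.8281
  Chat, Resolved: 87×134/256 = 45.5391
  Chat, Unresolved: 87×122/256 = 41.4609
  Email, Resolved: 80×134/256 = 41.8750
  Email, Unresolved: 80×122/256 = 38.1250
  Social, Resolved: 39×134/256 = 20.4141
  Social, Unresolved: 39×122/256 = 18.5859
Contributions (O − E)²/E:
  (40 − 26.1719)²/26.1719 = 7.3062
  (10 − 23.8281)²/23.8281 = 8.0248
  (45 − 45.5391)²/45.5391 = 0.0064
  (42 − 41.4609)²/41.4609 = 0.0070
  (43 − 41.8750)²/41.8750 = 0.0302
  (37 − 38.1250)²/38.1250 = 0.0332
  (6 − 20.4141)²/20.4141 = 10.1776
  (33 − 18.5859)²/18.5859 = 11.1787
χ² = 7.3062 + 8.0248 + 0.0064 + 0.0070 + 0.0302 + 0.0332 + 10.1776 + 11.1787 = 36.764

36.764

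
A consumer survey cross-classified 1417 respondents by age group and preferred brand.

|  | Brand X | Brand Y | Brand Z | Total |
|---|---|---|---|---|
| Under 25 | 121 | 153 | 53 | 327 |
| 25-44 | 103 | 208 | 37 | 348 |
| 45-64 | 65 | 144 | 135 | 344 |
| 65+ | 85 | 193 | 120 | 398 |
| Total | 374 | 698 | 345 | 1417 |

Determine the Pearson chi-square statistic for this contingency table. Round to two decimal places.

Grand total N = 1417.
Expected counts (row total × column total / N):
  Under 25, Brand X: 327×374/1417 = 86.3077
  Under 25, Brand Y: 327×698/1417 = 161.0769
  Under 25, Brand Z: 327×345/1417 = 79.6154
  25-44, Brand X: 348×374/1417 = 91.8504
  25-44, Brand Y: 348×698/1417 = 171.4213
  25-44, Brand Z: 348×345/1417 = 84.7283
  45-64, Brand X: 344×374/1417 = 90.7946
  45-64, Brand Y: 344×698/1417 = 169.4510
  45-64, Brand Z: 344×345/1417 = 83.7544
  65+, Brand X: 398×374/1417 = 105.0473
  65+, Brand Y: 398×698/1417 = 196.0508
  65+, Brand Z: 398×345/1417 = 96.9019
Contributions (O − E)²/E:
  (121 − 86.3077)²/86.3077 = 13.9449
  (153 − 161.0769)²/161.0769 = 0.4050
  (53 − 79.6154)²/79.6154 = 8.8975
  (103 − 91.8504)²/91.8504 = 1.3534
  (208 − 171.4213)²/171.4213 = 7.8053
  (37 − 84.7283)²/84.7283 = 26.8858
  (65 − 90.7946)²/90.7946 = 7.3282
  (144 − 169.4510)²/169.4510 = 3.8227
  (135 − 83.7544)²/83.7544 = 31.3549
  (85 − 105.0473)²/105.0473 = 3.8258
  (193 − 196.0508)²/196.0508 = 0.0475
  (120 − 96.9019)²/96.9019 = 5.5058
χ² = 13.9449 + 0.4050 + 8.8975 + 1.3534 + 7.8053 + 26.8858 + 7.3282 + 3.8227 + 31.3549 + 3.8258 + 0.0475 + 5.5058 = 111.18

111.18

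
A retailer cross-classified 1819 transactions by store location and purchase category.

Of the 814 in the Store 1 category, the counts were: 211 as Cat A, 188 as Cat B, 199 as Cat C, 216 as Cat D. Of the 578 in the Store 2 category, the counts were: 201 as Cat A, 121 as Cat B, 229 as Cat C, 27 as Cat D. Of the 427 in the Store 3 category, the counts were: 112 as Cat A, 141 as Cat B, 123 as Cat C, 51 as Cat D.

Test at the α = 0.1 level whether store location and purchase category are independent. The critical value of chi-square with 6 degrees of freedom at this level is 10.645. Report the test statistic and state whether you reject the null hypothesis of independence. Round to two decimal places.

158.80; reject H₀

Row totals: 814, 578, 427. Column totals: 524, 450, 551, 294. Grand total N = 1819.
Expected counts (row total × column total / N):
  Store 1, Cat A: 814×524/1819 = 234.489
  Store 1, Cat B: 814×450/1819 = 201.374
  Store 1, Cat C: 814×551/1819 = 246.572
  Store 1, Cat D: 814×294/1819 = 131.565
  Store 2, Cat A: 578×524/1819 = 166.505
  Store 2, Cat B: 578×450/1819 = 142.991
  Store 2, Cat C: 578×551/1819 = 175.084
  Store 2, Cat D: 578×294/1819 = 93.421
  Store 3, Cat A: 427×524/1819 = 123.006
  Store 3, Cat B: 427×450/1819 = 105.635
  Store 3, Cat C: 427×551/1819 = 129.344
  Store 3, Cat D: 427×294/1819 = 69.015
Contributions (O − E)²/E:
  (211 − 234.489)²/234.489 = 2.3529
  (188 − 201.374)²/201.374 = 0.8882
  (199 − 246.572)²/246.572 = 9.1782
  (216 − 131.565)²/131.565 = 54.1882
  (201 − 166.505)²/166.505 = 7.1464
  (121 − 142.991)²/142.991 = 3.3821
  (229 − 175.084)²/175.084 = 16.6031
  (27 − 93.421)²/93.421 = 47.2244
  (112 − 123.006)²/123.006 = 0.9848
  (141 − 105.635)²/105.635 = 11.8397
  (123 − 129.344)²/129.344 = 0.3112
  (51 − 69.015)²/69.015 = 4.7025
χ² = 2.3529 + 0.8882 + 9.1782 + 54.1882 + 7.1464 + 3.3821 + 16.6031 + 47.2244 + 0.9848 + 11.8397 + 0.3112 + 4.7025 = 158.80
df = (3−1)(4−1) = 6. Since 158.80 > 10.645, reject the null hypothesis of independence at α = 0.1.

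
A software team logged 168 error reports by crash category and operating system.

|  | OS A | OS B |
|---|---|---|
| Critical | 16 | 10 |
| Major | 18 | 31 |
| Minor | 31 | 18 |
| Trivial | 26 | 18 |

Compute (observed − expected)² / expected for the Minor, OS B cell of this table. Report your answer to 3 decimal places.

Row total (Minor) = 49; column total (OS B) = 77; N = 168.
Expected count E = 49 × 77 / 168 = 22.45833.
Contribution = (O − E)²/E = (18 − 22.45833)² / 22.45833 = 0.885.

0.885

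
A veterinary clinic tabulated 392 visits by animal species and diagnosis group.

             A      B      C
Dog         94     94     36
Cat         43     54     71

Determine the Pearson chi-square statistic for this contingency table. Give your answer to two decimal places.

Row totals: 224, 168. Column totals: 137, 148, 107. Grand total N = 392.
Expected counts (row total × column total / N):
  Dog, A: 224×137/392 = 78.286
  Dog, B: 224×148/392 = 84.571
  Dog, C: 224×107/392 = 61.143
  Cat, A: 168×137/392 = 58.714
  Cat, B: 168×148/392 = 63.429
  Cat, C: 168×107/392 = 45.857
Contributions (O − E)²/E:
  (94 − 78.286)²/78.286 = 3.1542
  (94 − 84.571)²/84.571 = 1.0513
  (36 − 61.143)²/61.143 = 10.3392
  (43 − 58.714)²/58.714 = 4.2056
  (54 − 63.429)²/63.429 = 1.4017
  (71 − 45.857)²/45.857 = 13.7857
χ² = 3.1542 + 1.0513 + 10.3392 + 4.2056 + 1.4017 + 13.7857 = 33.94

33.94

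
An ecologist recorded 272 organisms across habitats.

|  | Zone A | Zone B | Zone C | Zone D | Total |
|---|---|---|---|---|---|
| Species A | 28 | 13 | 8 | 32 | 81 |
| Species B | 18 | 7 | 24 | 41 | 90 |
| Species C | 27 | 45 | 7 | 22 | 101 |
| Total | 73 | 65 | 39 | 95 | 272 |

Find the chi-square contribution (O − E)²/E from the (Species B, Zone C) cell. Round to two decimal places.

Row total (Species B) = 90; column total (Zone C) = 39; N = 272.
Expected count E = 90 × 39 / 272 = 12.9044.
Contribution = (O − E)²/E = (24 − 12.9044)² / 12.9044 = 9.54.

9.54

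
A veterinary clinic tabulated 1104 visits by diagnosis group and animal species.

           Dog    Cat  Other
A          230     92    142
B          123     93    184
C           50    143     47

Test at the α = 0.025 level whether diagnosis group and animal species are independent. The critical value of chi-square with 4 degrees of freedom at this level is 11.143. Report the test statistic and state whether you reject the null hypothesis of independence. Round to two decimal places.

Row totals: 464, 400, 240. Column totals: 403, 328, 373. Grand total N = 1104.
Expected counts (row total × column total / N):
  A, Dog: 464×403/1104 = 169.377
  A, Cat: 464×328/1104 = 137.855
  A, Other: 464×373/1104 = 156.768
  B, Dog: 400×403/1104 = 146.014
  B, Cat: 400×328/1104 = 118.841
  B, Other: 400×373/1104 = 135.145
  C, Dog: 240×403/1104 = 87.609
  C, Cat: 240×328/1104 = 71.304
  C, Other: 240×373/1104 = 81.087
Contributions (O − E)²/E:
  (230 − 169.377)²/169.377 = 21.6980
  (92 − 137.855)²/137.855 = 15.2528
  (142 − 156.768)²/156.768 = 1.3912
  (123 − 146.014)²/146.014 = 3.6274
  (93 − 118.841)²/118.841 = 5.6189
  (184 − 135.145)²/135.145 = 17.6611
  (50 − 87.609)²/87.609 = 16.1449
  (143 − 71.304)²/71.304 = 72.0902
  (47 − 81.087)²/81.087 = 14.3293
χ² = 21.6980 + 15.2528 + 1.3912 + 3.6274 + 5.6189 + 17.6611 + 16.1449 + 72.0902 + 14.3293 = 167.81
df = (3−1)(3−1) = 4. Since 167.81 > 11.143, reject the null hypothesis of independence at α = 0.025.

167.81; reject H₀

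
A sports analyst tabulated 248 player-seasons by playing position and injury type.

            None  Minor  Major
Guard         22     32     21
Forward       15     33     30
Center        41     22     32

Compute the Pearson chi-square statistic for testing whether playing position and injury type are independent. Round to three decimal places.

Row totals: 75, 78, 95. Column totals: 78, 87, 83. Grand total N = 248.
Expected counts (row total × column total / N):
  Guard, None: 75×78/248 = 23.5887
  Guard, Minor: 75×87/248 = 26.3105
  Guard, Major: 75×83/248 = 25.1008
  Forward, None: 78×78/248 = 24.5323
  Forward, Minor: 78×87/248 = 27.3629
  Forward, Major: 78×83/248 = 26.1048
  Center, None: 95×78/248 = 29.8790
  Center, Minor: 95×87/248 = 33.3266
  Center, Major: 95×83/248 = 31.7944
Contributions (O − E)²/E:
  (22 − 23.5887)²/23.5887 = 0.1070
  (32 − 26.3105)²/26.3105 = 1.2303
  (21 − 25.1008)²/25.1008 = 0.6700
  (15 − 24.5323)²/24.5323 = 3.7039
  (33 − 27.3629)²/27.3629 = 1.1613
  (30 − 26.1048)²/26.1048 = 0.5812
  (41 − 29.8790)²/29.8790 = 4.1392
  (22 − 33.3266)²/33.3266 = 3.8495
  (32 − 31.7944)²/31.7944 = 0.0013
χ² = 0.1070 + 1.2303 + 0.6700 + 3.7039 + 1.1613 + 0.5812 + 4.1392 + 3.8495 + 0.0013 = 15.444

15.444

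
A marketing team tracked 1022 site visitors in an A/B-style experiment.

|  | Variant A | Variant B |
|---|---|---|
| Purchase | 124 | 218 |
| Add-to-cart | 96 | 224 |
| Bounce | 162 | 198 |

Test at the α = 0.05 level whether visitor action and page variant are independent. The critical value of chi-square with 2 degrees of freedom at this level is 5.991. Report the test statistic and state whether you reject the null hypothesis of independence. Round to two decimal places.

Row totals: 342, 320, 360. Column totals: 382, 640. Grand total N = 1022.
Expected counts (row total × column total / N):
  Purchase, Variant A: 342×382/1022 = 127.832
  Purchase, Variant B: 342×640/1022 = 214.168
  Add-to-cart, Variant A: 320×382/1022 = 119.609
  Add-to-cart, Variant B: 320×640/1022 = 200.391
  Bounce, Variant A: 360×382/1022 = 134.560
  Bounce, Variant B: 360×640/1022 = 225.440
Contributions (O − E)²/E:
  (124 − 127.832)²/127.832 = 0.1149
  (218 − 214.168)²/214.168 = 0.0686
  (96 − 119.609)²/119.609 = 4.6601
  (224 − 200.391)²/200.391 = 2.7815
  (162 − 134.560)²/134.560 = 5.5957
  (198 − 225.440)²/225.440 = 3.3399
χ² = 0.1149 + 0.0686 + 4.6601 + 2.7815 + 5.5957 + 3.3399 = 16.56
df = (3−1)(2−1) = 2. Since 16.56 > 5.991, reject the null hypothesis of independence at α = 0.05.

16.56; reject H₀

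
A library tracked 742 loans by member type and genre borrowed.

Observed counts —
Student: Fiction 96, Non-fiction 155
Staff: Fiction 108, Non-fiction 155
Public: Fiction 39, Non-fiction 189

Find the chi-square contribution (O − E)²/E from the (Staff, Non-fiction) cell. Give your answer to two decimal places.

2.70

Row total (Staff) = 263; column total (Non-fiction) = 499; N = 742.
Expected count E = 263 × 499 / 742 = 176.869.
Contribution = (O − E)²/E = (155 − 176.869)² / 176.869 = 2.70.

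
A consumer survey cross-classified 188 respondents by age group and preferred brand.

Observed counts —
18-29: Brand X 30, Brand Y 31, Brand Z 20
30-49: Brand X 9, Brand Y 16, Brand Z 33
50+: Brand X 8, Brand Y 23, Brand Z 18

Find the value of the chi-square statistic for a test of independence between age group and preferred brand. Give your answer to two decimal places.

20.27

Row totals: 81, 58, 49. Column totals: 47, 70, 71. Grand total N = 188.
Expected counts (row total × column total / N):
  18-29, Brand X: 81×47/188 = 20.250
  18-29, Brand Y: 81×70/188 = 30.160
  18-29, Brand Z: 81×71/188 = 30.590
  30-49, Brand X: 58×47/188 = 14.500
  30-49, Brand Y: 58×70/188 = 21.596
  30-49, Brand Z: 58×71/188 = 21.904
  50+, Brand X: 49×47/188 = 12.250
  50+, Brand Y: 49×70/188 = 18.245
  50+, Brand Z: 49×71/188 = 18.505
Contributions (O − E)²/E:
  (30 − 20.250)²/20.250 = 4.6944
  (31 − 30.160)²/30.160 = 0.0234
  (20 − 30.590)²/30.590 = 3.6662
  (9 − 14.500)²/14.500 = 2.0862
  (16 − 21.596)²/21.596 = 1.4500
  (33 − 21.904)²/21.904 = 5.6209
  (8 − 12.250)²/12.250 = 1.4745
  (23 − 18.245)²/18.245 = 1.2392
  (18 − 18.505)²/18.505 = 0.0138
χ² = 4.6944 + 0.0234 + 3.6662 + 2.0862 + 1.4500 + 5.6209 + 1.4745 + 1.2392 + 0.0138 = 20.27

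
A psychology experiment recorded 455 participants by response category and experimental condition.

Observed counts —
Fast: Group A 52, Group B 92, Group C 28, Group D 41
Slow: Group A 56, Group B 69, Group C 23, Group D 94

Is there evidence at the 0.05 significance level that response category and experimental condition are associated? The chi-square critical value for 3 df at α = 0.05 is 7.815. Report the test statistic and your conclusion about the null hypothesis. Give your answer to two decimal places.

22.98; reject H₀

Row totals: 213, 242. Column totals: 108, 161, 51, 135. Grand total N = 455.
Expected counts (row total × column total / N):
  Fast, Group A: 213×108/455 = 50.558
  Fast, Group B: 213×161/455 = 75.369
  Fast, Group C: 213×51/455 = 23.875
  Fast, Group D: 213×135/455 = 63.198
  Slow, Group A: 242×108/455 = 57.442
  Slow, Group B: 242×161/455 = 85.631
  Slow, Group C: 242×51/455 = 27.125
  Slow, Group D: 242×135/455 = 71.802
Contributions (O − E)²/E:
  (52 − 50.558)²/50.558 = 0.0411
  (92 − 75.369)²/75.369 = 3.6698
  (28 − 23.875)²/23.875 = 0.7127
  (41 − 63.198)²/63.198 = 7.7969
  (56 − 57.442)²/57.442 = 0.0362
  (69 − 85.631)²/85.631 = 3.2300
  (23 − 27.125)²/27.125 = 0.6273
  (94 − 71.802)²/71.802 = 6.8626
χ² = 0.0411 + 3.6698 + 0.7127 + 7.7969 + 0.0362 + 3.2300 + 0.6273 + 6.8626 = 22.98
df = (2−1)(4−1) = 3. Since 22.98 > 7.815, reject the null hypothesis of independence at α = 0.05.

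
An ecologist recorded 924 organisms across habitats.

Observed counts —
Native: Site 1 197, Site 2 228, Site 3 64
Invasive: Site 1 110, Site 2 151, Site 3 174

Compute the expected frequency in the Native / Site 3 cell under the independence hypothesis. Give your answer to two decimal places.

125.95

Row total (Native) = 489; column total (Site 3) = 238; grand total N = 924.
Expected count = (row total × column total) / N = 489 × 238 / 924 = 125.95.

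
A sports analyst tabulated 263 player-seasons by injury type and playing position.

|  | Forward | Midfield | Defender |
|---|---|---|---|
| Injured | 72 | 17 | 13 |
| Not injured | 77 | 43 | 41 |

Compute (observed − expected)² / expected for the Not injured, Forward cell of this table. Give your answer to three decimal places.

Row total (Not injured) = 161; column total (Forward) = 149; N = 263.
Expected count E = 161 × 149 / 263 = 91.2129.
Contribution = (O − E)²/E = (77 − 91.2129)² / 91.2129 = 2.215.

2.215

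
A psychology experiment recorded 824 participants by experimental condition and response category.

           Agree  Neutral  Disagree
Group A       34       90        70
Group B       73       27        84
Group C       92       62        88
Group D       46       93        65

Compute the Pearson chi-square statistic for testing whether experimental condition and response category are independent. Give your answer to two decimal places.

73.21

Row totals: 194, 184, 242, 204. Column totals: 245, 272, 307. Grand total N = 824.
Expected counts (row total × column total / N):
  Group A, Agree: 194×245/824 = 57.682
  Group A, Neutral: 194×272/824 = 64.039
  Group A, Disagree: 194×307/824 = 72.279
  Group B, Agree: 184×245/824 = 54.709
  Group B, Neutral: 184×272/824 = 60.738
  Group B, Disagree: 184×307/824 = 68.553
  Group C, Agree: 242×245/824 = 71.954
  Group C, Neutral: 242×272/824 = 79.883
  Group C, Disagree: 242×307/824 = 90.163
  Group D, Agree: 204×245/824 = 60.655
  Group D, Neutral: 204×272/824 = 67.340
  Group D, Disagree: 204×307/824 = 76.005
Contributions (O − E)²/E:
  (34 − 57.682)²/57.682 = 9.7229
  (90 − 64.039)²/64.039 = 10.5244
  (70 − 72.279)²/72.279 = 0.0719
  (73 − 54.709)²/54.709 = 6.1153
  (27 − 60.738)²/60.738 = 18.7404
  (84 − 68.553)²/68.553 = 3.4807
  (92 − 71.954)²/71.954 = 5.5847
  (62 − 79.883)²/79.883 = 4.0034
  (88 − 90.163)²/90.163 = 0.0519
  (46 − 60.655)²/60.655 = 3.5408
  (93 − 67.340)²/67.340 = 9.7778
  (65 − 76.005)²/76.005 = 1.5934
χ² = 9.7229 + 10.5244 + 0.0719 + 6.1153 + 18.7404 + 3.4807 + 5.5847 + 4.0034 + 0.0519 + 3.5408 + 9.7778 + 1.5934 = 73.21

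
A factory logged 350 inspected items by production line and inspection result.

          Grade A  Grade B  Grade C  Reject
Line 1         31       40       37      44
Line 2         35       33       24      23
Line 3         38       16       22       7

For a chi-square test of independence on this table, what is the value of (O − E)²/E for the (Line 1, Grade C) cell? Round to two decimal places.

0.03

Row total (Line 1) = 152; column total (Grade C) = 83; N = 350.
Expected count E = 152 × 83 / 350 = 36.046.
Contribution = (O − E)²/E = (37 − 36.046)² / 36.046 = 0.03.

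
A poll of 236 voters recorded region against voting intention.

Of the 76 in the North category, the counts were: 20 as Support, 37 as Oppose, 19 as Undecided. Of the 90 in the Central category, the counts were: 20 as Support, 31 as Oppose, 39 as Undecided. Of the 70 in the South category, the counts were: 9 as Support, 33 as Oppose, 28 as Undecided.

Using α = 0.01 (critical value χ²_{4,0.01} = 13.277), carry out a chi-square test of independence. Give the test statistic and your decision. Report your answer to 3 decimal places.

9.866; fail to reject H₀

Row totals: 76, 90, 70. Column totals: 49, 101, 86. Grand total N = 236.
Expected counts (row total × column total / N):
  North, Support: 76×49/236 = 15.7797
  North, Oppose: 76×101/236 = 32.5254
  North, Undecided: 76×86/236 = 27.6949
  Central, Support: 90×49/236 = 18.6864
  Central, Oppose: 90×101/236 = 38.5169
  Central, Undecided: 90×86/236 = 32.7966
  South, Support: 70×49/236 = 14.5339
  South, Oppose: 70×101/236 = 29.9576
  South, Undecided: 70×86/236 = 25.5085
Contributions (O − E)²/E:
  (20 − 15.7797)²/15.7797 = 1.1287
  (37 − 32.5254)²/32.5254 = 0.6156
  (19 − 27.6949)²/27.6949 = 2.7298
  (20 − 18.6864)²/18.6864 = 0.0923
  (31 − 38.5169)²/38.5169 = 1.4670
  (39 − 32.7966)²/32.7966 = 1.1734
  (9 − 14.5339)²/14.5339 = 2.1071
  (33 − 29.9576)²/29.9576 = 0.3090
  (28 − 25.5085)²/25.5085 = 0.2434
χ² = 1.1287 + 0.6156 + 2.7298 + 0.0923 + 1.4670 + 1.1734 + 2.1071 + 0.3090 + 0.2434 = 9.866
df = (3−1)(3−1) = 4. Since 9.866 < 13.277, fail to reject the null hypothesis of independence at α = 0.01.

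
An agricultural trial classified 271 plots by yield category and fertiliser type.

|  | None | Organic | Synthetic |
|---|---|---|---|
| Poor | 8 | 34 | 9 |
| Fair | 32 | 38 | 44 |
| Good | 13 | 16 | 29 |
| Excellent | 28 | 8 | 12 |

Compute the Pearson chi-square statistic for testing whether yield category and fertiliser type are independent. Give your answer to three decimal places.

47.603

Row totals: 51, 114, 58, 48. Column totals: 81, 96, 94. Grand total N = 271.
Expected counts (row total × column total / N):
  Poor, None: 51×81/271 = 15.24354
  Poor, Organic: 51×96/271 = 18.06642
  Poor, Synthetic: 51×94/271 = 17.69004
  Fair, None: 114×81/271 = 34.07380
  Fair, Organic: 114×96/271 = 40.38376
  Fair, Synthetic: 114×94/271 = 39.54244
  Good, None: 58×81/271 = 17.33579
  Good, Organic: 58×96/271 = 20.54613
  Good, Synthetic: 58×94/271 = 20.11808
  Excellent, None: 48×81/271 = 14.34686
  Excellent, Organic: 48×96/271 = 17.00369
  Excellent, Synthetic: 48×94/271 = 16.64945
Contributions (O − E)²/E:
  (8 − 15.24354)²/15.24354 = 3.4420
  (34 − 18.06642)²/18.06642 = 14.0525
  (9 − 17.69004)²/17.69004 = 4.2689
  (32 − 34.07380)²/34.07380 = 0.1262
  (38 − 40.38376)²/40.38376 = 0.1407
  (44 − 39.54244)²/39.54244 = 0.5025
  (13 − 17.33579)²/17.33579 = 1.0844
  (16 − 20.54613)²/20.54613 = 1.0059
  (29 − 20.11808)²/20.11808 = 3.9213
  (28 − 14.34686)²/14.34686 = 12.9930
  (8 − 17.00369)²/17.00369 = 4.7676
  (12 − 16.64945)²/16.64945 = 1.2984
χ² = 3.4420 + 14.0525 + 4.2689 + 0.1262 + 0.1407 + 0.5025 + 1.0844 + 1.0059 + 3.9213 + 12.9930 + 4.7676 + 1.2984 = 47.603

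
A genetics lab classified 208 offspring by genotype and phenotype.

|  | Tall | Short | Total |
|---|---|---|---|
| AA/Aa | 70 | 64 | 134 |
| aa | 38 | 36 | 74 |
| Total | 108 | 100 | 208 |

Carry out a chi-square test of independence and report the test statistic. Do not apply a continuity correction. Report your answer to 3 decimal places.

0.015

Grand total N = 208.
Expected counts (row total × column total / N):
  AA/Aa, Tall: 134×108/208 = 69.5769
  AA/Aa, Short: 134×100/208 = 64.4231
  aa, Tall: 74×108/208 = 38.4231
  aa, Short: 74×100/208 = 35.5769
Contributions (O − E)²/E:
  (70 − 69.5769)²/69.5769 = 0.0026
  (64 − 64.4231)²/64.4231 = 0.0028
  (38 − 38.4231)²/38.4231 = 0.0047
  (36 − 35.5769)²/35.5769 = 0.0050
χ² = 0.0026 + 0.0028 + 0.0047 + 0.0050 = 0.015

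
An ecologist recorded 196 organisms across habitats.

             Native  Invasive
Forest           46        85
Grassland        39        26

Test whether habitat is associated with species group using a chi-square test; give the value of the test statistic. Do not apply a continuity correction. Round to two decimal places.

10.95

Row totals: 131, 65. Column totals: 85, 111. Grand total N = 196.
Expected counts (row total × column total / N):
  Forest, Native: 131×85/196 = 56.811
  Forest, Invasive: 131×111/196 = 74.189
  Grassland, Native: 65×85/196 = 28.189
  Grassland, Invasive: 65×111/196 = 36.811
Contributions (O − E)²/E:
  (46 − 56.811)²/56.811 = 2.0573
  (85 − 74.189)²/74.189 = 1.5754
  (39 − 28.189)²/28.189 = 4.1462
  (26 − 36.811)²/36.811 = 3.1751
χ² = 2.0573 + 1.5754 + 4.1462 + 3.1751 = 10.95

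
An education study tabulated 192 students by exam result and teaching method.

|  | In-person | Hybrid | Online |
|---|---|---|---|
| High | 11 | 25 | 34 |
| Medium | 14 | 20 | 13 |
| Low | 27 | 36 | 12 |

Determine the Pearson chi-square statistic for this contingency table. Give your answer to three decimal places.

19.658

Row totals: 70, 47, 75. Column totals: 52, 81, 59. Grand total N = 192.
Expected counts (row total × column total / N):
  High, In-person: 70×52/192 = 18.9583
  High, Hybrid: 70×81/192 = 29.5312
  High, Online: 70×59/192 = 21.5104
  Medium, In-person: 47×52/192 = 12.7292
  Medium, Hybrid: 47×81/192 = 19.8281
  Medium, Online: 47×59/192 = 14.4427
  Low, In-person: 75×52/192 = 20.3125
  Low, Hybrid: 75×81/192 = 31.6406
  Low, Online: 75×59/192 = 23.0469
Contributions (O − E)²/E:
  (11 − 18.9583)²/18.9583 = 3.3407
  (25 − 29.5312)²/29.5312 = 0.6953
  (34 − 21.5104)²/21.5104 = 7.2518
  (14 − 12.7292)²/12.7292 = 0.1269
  (20 − 19.8281)²/19.8281 = 0.0015
  (13 − 14.4427)²/14.4427 = 0.1441
  (27 − 20.3125)²/20.3125 = 2.2017
  (36 − 31.6406)²/31.6406 = 0.6006
  (12 − 23.0469)²/23.0469 = 5.2950
χ² = 3.3407 + 0.6953 + 7.2518 + 0.1269 + 0.0015 + 0.1441 + 2.2017 + 0.6006 + 5.2950 = 19.658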